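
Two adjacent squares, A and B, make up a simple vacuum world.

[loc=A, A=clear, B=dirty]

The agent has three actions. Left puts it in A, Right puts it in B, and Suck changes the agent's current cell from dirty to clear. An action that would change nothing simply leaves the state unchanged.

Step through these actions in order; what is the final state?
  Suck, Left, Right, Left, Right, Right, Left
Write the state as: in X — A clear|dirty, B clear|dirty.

in A — A clear, B dirty

1. Suck → in A — A clear, B dirty
2. Left → in A — A clear, B dirty
3. Right → in B — A clear, B dirty
4. Left → in A — A clear, B dirty
5. Right → in B — A clear, B dirty
6. Right → in B — A clear, B dirty
7. Left → in A — A clear, B dirty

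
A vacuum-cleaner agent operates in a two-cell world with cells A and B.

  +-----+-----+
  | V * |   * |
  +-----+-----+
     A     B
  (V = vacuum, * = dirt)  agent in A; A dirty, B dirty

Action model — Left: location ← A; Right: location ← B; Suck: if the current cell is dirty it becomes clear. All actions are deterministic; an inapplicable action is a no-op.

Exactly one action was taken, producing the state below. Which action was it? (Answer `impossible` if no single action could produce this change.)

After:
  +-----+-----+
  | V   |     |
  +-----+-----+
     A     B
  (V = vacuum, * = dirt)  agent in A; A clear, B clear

impossible

try  Left: <A|dirty|dirty>
try Right: <B|dirty|dirty>
try  Suck: <A|clear|dirty>
no single action produces the after-state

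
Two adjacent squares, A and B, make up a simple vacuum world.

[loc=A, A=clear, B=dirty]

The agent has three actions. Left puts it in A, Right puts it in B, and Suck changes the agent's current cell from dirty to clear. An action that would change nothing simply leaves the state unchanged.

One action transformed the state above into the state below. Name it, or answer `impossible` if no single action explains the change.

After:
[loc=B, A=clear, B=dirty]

try  Left: <A|clear|dirty>
try Right: <B|clear|dirty>  ← match
try  Suck: <A|clear|dirty>

Right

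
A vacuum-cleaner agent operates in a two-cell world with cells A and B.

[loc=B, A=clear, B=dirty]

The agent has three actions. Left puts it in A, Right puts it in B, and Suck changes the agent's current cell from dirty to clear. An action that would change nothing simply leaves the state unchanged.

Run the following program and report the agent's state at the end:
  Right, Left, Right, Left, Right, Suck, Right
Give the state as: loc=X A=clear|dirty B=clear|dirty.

1. Right → loc=B A=clear B=dirty
2. Left → loc=A A=clear B=dirty
3. Right → loc=B A=clear B=dirty
4. Left → loc=A A=clear B=dirty
5. Right → loc=B A=clear B=dirty
6. Suck → loc=B A=clear B=clear
7. Right → loc=B A=clear B=clear

loc=B A=clear B=clear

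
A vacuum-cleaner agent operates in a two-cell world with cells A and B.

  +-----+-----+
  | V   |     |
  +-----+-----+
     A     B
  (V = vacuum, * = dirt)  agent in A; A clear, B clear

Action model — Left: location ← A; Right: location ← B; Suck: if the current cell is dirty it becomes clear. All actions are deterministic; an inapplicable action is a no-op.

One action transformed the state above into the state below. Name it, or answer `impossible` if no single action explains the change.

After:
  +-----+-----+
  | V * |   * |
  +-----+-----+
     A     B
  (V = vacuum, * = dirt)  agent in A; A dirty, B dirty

try  Left: <A|clear|clear>
try Right: <B|clear|clear>
try  Suck: <A|clear|clear>
no single action produces the after-state

impossible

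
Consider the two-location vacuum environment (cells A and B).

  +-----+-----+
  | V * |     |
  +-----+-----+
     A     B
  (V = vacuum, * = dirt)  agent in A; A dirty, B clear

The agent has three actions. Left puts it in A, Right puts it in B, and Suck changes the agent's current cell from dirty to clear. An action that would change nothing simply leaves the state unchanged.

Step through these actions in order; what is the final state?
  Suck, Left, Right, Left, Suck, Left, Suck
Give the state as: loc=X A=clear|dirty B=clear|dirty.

[1] after Suck: loc=A A=clear B=clear
[2] after Left: loc=A A=clear B=clear
[3] after Right: loc=B A=clear B=clear
[4] after Left: loc=A A=clear B=clear
[5] after Suck: loc=A A=clear B=clear
[6] after Left: loc=A A=clear B=clear
[7] after Suck: loc=A A=clear B=clear

loc=A A=clear B=clear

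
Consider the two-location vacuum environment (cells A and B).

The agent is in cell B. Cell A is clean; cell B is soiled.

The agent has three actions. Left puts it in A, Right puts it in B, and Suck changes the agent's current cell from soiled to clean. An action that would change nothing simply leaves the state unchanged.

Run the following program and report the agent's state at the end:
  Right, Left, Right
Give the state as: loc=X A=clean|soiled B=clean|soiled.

step 1/3 (Right): loc=B A=clean B=soiled
step 2/3 (Left): loc=A A=clean B=soiled
step 3/3 (Right): loc=B A=clean B=soiled

loc=B A=clean B=soiled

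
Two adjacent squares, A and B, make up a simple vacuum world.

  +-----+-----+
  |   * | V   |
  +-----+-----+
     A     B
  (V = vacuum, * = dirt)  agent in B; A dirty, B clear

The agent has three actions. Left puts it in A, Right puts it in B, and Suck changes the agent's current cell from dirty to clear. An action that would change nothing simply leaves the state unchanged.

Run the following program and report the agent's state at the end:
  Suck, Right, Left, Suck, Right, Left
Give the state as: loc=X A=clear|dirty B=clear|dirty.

loc=A A=clear B=clear

step 1/6 (Suck): loc=B A=dirty B=clear
step 2/6 (Right): loc=B A=dirty B=clear
step 3/6 (Left): loc=A A=dirty B=clear
step 4/6 (Suck): loc=A A=clear B=clear
step 5/6 (Right): loc=B A=clear B=clear
step 6/6 (Left): loc=A A=clear B=clear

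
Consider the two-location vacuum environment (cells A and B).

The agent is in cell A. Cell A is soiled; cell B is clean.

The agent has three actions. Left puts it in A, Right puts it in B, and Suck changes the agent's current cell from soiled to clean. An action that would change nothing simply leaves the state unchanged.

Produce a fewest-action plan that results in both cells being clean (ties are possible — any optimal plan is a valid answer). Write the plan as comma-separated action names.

step 1/1 (Suck): in A — A clean, B clean
min 1: A is soiled, one Suck

Suck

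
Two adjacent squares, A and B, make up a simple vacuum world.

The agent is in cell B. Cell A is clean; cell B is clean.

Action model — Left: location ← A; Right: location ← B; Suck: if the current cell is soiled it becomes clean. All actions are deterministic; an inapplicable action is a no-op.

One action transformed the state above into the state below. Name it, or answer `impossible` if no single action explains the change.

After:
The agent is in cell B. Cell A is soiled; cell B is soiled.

impossible

try  Left: in A — A clean, B clean
try Right: in B — A clean, B clean
try  Suck: in B — A clean, B clean
no single action produces the after-state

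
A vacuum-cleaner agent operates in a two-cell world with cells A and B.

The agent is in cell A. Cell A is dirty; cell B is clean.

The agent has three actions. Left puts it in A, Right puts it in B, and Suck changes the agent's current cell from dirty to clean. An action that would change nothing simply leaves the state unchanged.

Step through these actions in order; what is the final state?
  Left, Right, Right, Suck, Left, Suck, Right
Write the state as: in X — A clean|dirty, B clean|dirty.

Left (#1): in A — A dirty, B clean
Right (#2): in B — A dirty, B clean
Right (#3): in B — A dirty, B clean
Suck (#4): in B — A dirty, B clean
Left (#5): in A — A dirty, B clean
Suck (#6): in A — A clean, B clean
Right (#7): in B — A clean, B clean

in B — A clean, B clean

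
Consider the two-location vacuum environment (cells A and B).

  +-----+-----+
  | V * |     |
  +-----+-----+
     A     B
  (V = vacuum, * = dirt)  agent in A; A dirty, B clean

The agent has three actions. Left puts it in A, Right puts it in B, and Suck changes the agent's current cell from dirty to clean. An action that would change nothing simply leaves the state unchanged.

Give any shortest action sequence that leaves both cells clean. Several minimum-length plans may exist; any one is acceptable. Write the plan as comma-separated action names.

Suck

Suck (#1): (A; A:clean, B:clean)
min 1: A is dirty, one Suck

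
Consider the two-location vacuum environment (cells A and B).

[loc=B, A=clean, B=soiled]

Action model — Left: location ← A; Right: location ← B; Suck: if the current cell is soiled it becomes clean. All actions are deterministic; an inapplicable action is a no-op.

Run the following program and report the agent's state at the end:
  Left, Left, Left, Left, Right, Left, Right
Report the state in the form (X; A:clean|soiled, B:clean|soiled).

(B; A:clean, B:soiled)

[1] after Left: (A; A:clean, B:soiled)
[2] after Left: (A; A:clean, B:soiled)
[3] after Left: (A; A:clean, B:soiled)
[4] after Left: (A; A:clean, B:soiled)
[5] after Right: (B; A:clean, B:soiled)
[6] after Left: (A; A:clean, B:soiled)
[7] after Right: (B; A:clean, B:soiled)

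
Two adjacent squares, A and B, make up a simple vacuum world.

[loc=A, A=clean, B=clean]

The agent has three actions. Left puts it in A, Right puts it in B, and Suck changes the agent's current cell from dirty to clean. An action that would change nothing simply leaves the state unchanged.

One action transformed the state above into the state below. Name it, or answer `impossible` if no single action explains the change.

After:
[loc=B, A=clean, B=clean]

try  Left: loc=A A=clean B=clean
try Right: loc=B A=clean B=clean  ← match
try  Suck: loc=A A=clean B=clean

Right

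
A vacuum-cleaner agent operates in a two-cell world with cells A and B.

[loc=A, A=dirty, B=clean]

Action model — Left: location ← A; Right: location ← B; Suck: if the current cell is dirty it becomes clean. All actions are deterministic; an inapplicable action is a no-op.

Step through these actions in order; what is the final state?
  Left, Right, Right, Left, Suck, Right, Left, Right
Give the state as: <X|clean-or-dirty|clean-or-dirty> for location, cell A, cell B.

<B|clean|clean>

[1] after Left: <A|dirty|clean>
[2] after Right: <B|dirty|clean>
[3] after Right: <B|dirty|clean>
[4] after Left: <A|dirty|clean>
[5] after Suck: <A|clean|clean>
[6] after Right: <B|clean|clean>
[7] after Left: <A|clean|clean>
[8] after Right: <B|clean|clean>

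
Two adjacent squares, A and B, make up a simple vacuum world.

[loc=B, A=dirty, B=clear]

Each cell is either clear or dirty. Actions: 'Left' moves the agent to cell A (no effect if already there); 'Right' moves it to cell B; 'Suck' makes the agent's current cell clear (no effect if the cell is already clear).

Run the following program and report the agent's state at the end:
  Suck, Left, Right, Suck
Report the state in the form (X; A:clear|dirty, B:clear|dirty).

(B; A:dirty, B:clear)

step 1/4 (Suck): (B; A:dirty, B:clear)
step 2/4 (Left): (A; A:dirty, B:clear)
step 3/4 (Right): (B; A:dirty, B:clear)
step 4/4 (Suck): (B; A:dirty, B:clear)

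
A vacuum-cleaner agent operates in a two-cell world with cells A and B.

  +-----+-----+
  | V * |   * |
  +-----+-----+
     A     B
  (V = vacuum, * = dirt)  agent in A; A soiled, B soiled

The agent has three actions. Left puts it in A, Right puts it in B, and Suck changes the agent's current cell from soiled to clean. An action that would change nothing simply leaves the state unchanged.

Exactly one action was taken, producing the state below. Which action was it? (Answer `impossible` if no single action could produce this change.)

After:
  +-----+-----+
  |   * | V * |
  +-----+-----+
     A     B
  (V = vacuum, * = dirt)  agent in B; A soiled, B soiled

try  Left: (A; A:soiled, B:soiled)
try Right: (B; A:soiled, B:soiled)  ← match
try  Suck: (A; A:clean, B:soiled)

Right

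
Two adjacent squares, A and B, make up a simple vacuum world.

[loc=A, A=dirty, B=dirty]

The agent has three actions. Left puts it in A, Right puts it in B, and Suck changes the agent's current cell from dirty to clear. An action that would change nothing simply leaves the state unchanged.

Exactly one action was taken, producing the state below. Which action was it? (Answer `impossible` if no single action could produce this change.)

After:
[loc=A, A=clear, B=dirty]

Suck

try  Left: (A; A:dirty, B:dirty)
try Right: (B; A:dirty, B:dirty)
try  Suck: (A; A:clear, B:dirty)  ← match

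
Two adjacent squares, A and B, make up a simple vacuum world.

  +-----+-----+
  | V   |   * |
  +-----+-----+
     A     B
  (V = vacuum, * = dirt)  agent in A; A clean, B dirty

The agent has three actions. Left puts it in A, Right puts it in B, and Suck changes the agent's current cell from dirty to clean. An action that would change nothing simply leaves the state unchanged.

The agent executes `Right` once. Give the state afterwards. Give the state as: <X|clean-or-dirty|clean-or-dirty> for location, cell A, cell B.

start: <A|clean|dirty>
t=1 Right ⇒ <B|clean|dirty>

<B|clean|dirty>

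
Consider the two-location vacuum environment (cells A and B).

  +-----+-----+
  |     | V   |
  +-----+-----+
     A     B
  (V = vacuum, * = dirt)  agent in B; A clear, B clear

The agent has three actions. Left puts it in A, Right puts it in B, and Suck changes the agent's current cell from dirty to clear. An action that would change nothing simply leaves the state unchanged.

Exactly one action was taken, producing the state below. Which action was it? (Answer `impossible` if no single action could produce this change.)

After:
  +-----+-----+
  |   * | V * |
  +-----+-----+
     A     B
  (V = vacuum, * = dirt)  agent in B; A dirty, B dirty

try  Left: <A|clear|clear>
try Right: <B|clear|clear>
try  Suck: <B|clear|clear>
no single action produces the after-state

impossible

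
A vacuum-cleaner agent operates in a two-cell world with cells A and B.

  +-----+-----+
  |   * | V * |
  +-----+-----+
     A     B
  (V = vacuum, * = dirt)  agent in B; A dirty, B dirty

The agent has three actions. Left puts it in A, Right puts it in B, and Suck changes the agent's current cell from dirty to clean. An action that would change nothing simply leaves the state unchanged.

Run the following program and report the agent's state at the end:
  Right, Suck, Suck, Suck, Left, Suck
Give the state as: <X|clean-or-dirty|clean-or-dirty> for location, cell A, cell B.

step 1/6 (Right): <B|dirty|dirty>
step 2/6 (Suck): <B|dirty|clean>
step 3/6 (Suck): <B|dirty|clean>
step 4/6 (Suck): <B|dirty|clean>
step 5/6 (Left): <A|dirty|clean>
step 6/6 (Suck): <A|clean|clean>

<A|clean|clean>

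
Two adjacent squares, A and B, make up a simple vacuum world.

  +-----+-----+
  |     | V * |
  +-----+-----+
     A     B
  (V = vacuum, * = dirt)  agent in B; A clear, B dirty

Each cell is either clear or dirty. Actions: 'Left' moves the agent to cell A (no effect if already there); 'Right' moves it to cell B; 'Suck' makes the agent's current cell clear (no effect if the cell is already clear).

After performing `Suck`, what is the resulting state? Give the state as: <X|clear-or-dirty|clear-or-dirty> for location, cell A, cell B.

start: <B|clear|dirty>
[1] after Suck: <B|clear|clear>

<B|clear|clear>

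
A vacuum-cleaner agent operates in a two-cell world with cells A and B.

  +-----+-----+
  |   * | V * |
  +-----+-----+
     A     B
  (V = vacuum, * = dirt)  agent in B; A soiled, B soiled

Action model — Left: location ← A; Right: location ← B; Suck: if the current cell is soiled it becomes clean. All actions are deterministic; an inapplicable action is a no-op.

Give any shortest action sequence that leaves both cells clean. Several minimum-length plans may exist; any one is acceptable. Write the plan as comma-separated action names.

Suck, Left, Suck

step 1/3 (Suck): in B — A soiled, B clean
step 2/3 (Left): in A — A soiled, B clean
step 3/3 (Suck): in A — A clean, B clean
min 3: Suck B + move + Suck A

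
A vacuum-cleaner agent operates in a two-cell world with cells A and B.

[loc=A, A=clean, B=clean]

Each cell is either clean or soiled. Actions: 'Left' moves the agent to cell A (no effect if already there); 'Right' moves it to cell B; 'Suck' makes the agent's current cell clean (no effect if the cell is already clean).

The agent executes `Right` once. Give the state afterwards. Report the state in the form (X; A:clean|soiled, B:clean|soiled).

start: (A; A:clean, B:clean)
Right (#1): (B; A:clean, B:clean)

(B; A:clean, B:clean)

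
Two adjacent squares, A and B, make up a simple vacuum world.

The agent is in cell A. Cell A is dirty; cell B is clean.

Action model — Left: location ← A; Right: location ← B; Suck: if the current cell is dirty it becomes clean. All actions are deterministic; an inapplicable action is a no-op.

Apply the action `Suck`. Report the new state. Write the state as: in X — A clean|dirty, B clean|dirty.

in A — A clean, B clean

start: in A — A dirty, B clean
Suck (#1): in A — A clean, B clean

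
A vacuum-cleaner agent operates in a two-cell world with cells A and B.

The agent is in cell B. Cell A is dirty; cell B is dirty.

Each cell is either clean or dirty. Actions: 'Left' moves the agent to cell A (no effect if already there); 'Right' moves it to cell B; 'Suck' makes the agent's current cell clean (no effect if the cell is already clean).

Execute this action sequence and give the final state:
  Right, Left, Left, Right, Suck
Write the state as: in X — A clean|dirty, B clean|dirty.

in B — A dirty, B clean

[1] after Right: in B — A dirty, B dirty
[2] after Left: in A — A dirty, B dirty
[3] after Left: in A — A dirty, B dirty
[4] after Right: in B — A dirty, B dirty
[5] after Suck: in B — A dirty, B clean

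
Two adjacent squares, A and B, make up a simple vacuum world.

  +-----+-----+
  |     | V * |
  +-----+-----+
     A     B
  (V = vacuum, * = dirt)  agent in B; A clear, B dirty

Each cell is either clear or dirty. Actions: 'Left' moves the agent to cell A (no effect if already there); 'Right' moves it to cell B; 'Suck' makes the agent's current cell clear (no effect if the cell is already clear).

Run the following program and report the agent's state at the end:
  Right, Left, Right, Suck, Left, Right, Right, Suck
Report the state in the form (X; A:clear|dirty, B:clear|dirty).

(B; A:clear, B:clear)

t=1 Right ⇒ (B; A:clear, B:dirty)
t=2 Left ⇒ (A; A:clear, B:dirty)
t=3 Right ⇒ (B; A:clear, B:dirty)
t=4 Suck ⇒ (B; A:clear, B:clear)
t=5 Left ⇒ (A; A:clear, B:clear)
t=6 Right ⇒ (B; A:clear, B:clear)
t=7 Right ⇒ (B; A:clear, B:clear)
t=8 Suck ⇒ (B; A:clear, B:clear)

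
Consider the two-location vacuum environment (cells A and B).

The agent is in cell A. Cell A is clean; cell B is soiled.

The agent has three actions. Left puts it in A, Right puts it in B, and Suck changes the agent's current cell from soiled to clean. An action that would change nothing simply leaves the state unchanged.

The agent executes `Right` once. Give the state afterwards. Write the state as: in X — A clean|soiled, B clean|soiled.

start: in A — A clean, B soiled
step 1/1 (Right): in B — A clean, B soiled

in B — A clean, B soiled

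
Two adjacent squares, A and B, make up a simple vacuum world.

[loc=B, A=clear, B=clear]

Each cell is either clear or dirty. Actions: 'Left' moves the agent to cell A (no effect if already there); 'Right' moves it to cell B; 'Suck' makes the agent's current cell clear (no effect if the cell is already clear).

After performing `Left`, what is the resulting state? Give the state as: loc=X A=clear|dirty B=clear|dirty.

start: loc=B A=clear B=clear
Left (#1): loc=A A=clear B=clear

loc=A A=clear B=clear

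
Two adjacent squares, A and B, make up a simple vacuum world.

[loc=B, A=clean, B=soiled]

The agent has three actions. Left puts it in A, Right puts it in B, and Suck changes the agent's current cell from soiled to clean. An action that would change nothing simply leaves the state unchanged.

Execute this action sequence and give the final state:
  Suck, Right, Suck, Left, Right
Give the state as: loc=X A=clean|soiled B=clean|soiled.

t=1 Suck ⇒ loc=B A=clean B=clean
t=2 Right ⇒ loc=B A=clean B=clean
t=3 Suck ⇒ loc=B A=clean B=clean
t=4 Left ⇒ loc=A A=clean B=clean
t=5 Right ⇒ loc=B A=clean B=clean

loc=B A=clean B=clean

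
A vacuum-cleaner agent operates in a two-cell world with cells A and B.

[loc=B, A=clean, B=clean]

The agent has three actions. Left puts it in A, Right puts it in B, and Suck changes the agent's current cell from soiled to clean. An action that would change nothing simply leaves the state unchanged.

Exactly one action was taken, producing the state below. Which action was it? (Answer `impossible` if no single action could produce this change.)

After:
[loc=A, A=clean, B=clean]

try  Left: in A — A clean, B clean  ← match
try Right: in B — A clean, B clean
try  Suck: in B — A clean, B clean

Left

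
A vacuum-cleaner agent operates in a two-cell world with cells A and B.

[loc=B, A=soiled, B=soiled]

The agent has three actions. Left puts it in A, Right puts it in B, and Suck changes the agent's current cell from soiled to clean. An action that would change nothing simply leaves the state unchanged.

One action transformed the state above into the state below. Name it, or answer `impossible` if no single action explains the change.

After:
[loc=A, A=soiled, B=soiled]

Left

try  Left: <A|soiled|soiled>  ← match
try Right: <B|soiled|soiled>
try  Suck: <B|soiled|clean>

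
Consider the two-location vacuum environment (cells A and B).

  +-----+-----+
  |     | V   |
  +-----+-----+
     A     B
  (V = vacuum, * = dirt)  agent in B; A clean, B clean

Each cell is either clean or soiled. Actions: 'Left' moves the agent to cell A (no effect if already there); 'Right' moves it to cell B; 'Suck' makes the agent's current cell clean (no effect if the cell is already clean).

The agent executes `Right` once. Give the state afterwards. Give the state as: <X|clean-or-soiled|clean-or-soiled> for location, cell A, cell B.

<B|clean|clean>

start: <B|clean|clean>
Right (#1): <B|clean|clean>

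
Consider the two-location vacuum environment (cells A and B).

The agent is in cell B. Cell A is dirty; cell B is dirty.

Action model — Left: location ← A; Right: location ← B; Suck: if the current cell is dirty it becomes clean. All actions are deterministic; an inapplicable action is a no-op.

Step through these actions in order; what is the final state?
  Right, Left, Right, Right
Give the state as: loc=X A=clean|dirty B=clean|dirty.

loc=B A=dirty B=dirty

step 1/4 (Right): loc=B A=dirty B=dirty
step 2/4 (Left): loc=A A=dirty B=dirty
step 3/4 (Right): loc=B A=dirty B=dirty
step 4/4 (Right): loc=B A=dirty B=dirty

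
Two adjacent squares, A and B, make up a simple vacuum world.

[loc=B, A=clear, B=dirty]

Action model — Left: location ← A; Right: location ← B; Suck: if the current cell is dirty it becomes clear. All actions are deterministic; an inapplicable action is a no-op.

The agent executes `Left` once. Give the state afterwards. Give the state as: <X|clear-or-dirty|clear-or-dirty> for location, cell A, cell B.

start: <B|clear|dirty>
t=1 Left ⇒ <A|clear|dirty>

<A|clear|dirty>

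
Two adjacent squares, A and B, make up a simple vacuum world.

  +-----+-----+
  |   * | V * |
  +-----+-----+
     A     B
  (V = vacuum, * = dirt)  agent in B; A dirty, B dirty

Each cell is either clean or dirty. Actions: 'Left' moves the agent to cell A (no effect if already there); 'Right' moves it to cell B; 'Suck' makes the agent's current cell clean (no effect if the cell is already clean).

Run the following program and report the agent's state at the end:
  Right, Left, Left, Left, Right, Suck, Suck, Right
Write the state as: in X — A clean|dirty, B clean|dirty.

Right (#1): in B — A dirty, B dirty
Left (#2): in A — A dirty, B dirty
Left (#3): in A — A dirty, B dirty
Left (#4): in A — A dirty, B dirty
Right (#5): in B — A dirty, B dirty
Suck (#6): in B — A dirty, B clean
Suck (#7): in B — A dirty, B clean
Right (#8): in B — A dirty, B clean

in B — A dirty, B clean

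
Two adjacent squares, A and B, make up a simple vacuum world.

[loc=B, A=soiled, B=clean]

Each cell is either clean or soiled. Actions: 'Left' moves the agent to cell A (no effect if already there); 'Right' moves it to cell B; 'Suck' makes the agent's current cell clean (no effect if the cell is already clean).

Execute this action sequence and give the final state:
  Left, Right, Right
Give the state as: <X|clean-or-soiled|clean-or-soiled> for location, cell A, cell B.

<B|soiled|clean>

step 1/3 (Left): <A|soiled|clean>
step 2/3 (Right): <B|soiled|clean>
step 3/3 (Right): <B|soiled|clean>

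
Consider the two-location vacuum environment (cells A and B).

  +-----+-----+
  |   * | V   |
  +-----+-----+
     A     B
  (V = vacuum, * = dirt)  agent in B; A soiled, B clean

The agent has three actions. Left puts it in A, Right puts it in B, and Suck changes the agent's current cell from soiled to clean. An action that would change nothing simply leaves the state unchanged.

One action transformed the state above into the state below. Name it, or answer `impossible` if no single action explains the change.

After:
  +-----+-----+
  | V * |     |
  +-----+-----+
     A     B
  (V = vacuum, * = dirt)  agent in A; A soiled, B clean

Left

try  Left: loc=A A=soiled B=clean  ← match
try Right: loc=B A=soiled B=clean
try  Suck: loc=B A=soiled B=clean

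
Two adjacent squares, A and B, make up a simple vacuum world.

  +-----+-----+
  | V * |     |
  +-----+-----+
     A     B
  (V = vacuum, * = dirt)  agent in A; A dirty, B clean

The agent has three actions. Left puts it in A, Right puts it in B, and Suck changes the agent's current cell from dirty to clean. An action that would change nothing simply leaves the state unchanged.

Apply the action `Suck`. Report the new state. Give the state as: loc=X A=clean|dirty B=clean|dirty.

loc=A A=clean B=clean

start: loc=A A=dirty B=clean
t=1 Suck ⇒ loc=A A=clean B=clean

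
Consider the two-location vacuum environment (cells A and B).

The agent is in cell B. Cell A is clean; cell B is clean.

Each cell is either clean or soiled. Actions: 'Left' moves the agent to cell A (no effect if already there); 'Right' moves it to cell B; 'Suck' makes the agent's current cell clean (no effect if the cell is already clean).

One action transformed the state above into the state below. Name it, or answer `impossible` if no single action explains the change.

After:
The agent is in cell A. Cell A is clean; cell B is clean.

try  Left: loc=A A=clean B=clean  ← match
try Right: loc=B A=clean B=clean
try  Suck: loc=B A=clean B=clean

Left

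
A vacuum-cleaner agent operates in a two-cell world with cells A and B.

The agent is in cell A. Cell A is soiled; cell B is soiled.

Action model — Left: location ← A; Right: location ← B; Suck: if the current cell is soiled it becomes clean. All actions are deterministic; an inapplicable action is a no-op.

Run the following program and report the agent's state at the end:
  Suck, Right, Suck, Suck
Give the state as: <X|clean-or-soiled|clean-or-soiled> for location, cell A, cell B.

<B|clean|clean>

step 1/4 (Suck): <A|clean|soiled>
step 2/4 (Right): <B|clean|soiled>
step 3/4 (Suck): <B|clean|clean>
step 4/4 (Suck): <B|clean|clean>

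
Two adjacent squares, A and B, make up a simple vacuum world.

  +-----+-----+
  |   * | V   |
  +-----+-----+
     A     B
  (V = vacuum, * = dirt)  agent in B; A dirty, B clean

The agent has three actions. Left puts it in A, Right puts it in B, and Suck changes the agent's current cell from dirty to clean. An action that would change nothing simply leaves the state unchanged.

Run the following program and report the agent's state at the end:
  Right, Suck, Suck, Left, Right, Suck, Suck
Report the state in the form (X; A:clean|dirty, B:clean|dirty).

(B; A:dirty, B:clean)

[1] after Right: (B; A:dirty, B:clean)
[2] after Suck: (B; A:dirty, B:clean)
[3] after Suck: (B; A:dirty, B:clean)
[4] after Left: (A; A:dirty, B:clean)
[5] after Right: (B; A:dirty, B:clean)
[6] after Suck: (B; A:dirty, B:clean)
[7] after Suck: (B; A:dirty, B:clean)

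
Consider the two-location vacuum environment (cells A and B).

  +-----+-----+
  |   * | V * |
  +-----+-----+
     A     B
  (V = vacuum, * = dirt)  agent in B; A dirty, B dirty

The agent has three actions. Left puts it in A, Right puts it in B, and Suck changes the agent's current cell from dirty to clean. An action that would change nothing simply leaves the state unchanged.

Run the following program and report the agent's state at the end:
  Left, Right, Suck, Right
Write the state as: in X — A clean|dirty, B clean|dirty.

t=1 Left ⇒ in A — A dirty, B dirty
t=2 Right ⇒ in B — A dirty, B dirty
t=3 Suck ⇒ in B — A dirty, B clean
t=4 Right ⇒ in B — A dirty, B clean

in B — A dirty, B clean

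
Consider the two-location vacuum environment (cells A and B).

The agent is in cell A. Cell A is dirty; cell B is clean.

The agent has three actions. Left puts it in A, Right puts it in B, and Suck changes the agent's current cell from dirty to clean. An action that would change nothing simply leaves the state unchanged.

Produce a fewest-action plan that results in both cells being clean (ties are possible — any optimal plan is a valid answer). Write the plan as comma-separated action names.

t=1 Suck ⇒ loc=A A=clean B=clean
min 1: A is dirty, one Suck

Suck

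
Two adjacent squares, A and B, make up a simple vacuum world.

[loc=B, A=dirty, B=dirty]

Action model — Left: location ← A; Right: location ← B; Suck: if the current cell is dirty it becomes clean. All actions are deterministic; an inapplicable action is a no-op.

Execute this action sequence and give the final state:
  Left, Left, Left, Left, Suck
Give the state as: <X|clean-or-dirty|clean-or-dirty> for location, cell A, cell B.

<A|clean|dirty>

1) do Left; now <A|dirty|dirty>
2) do Left; now <A|dirty|dirty>
3) do Left; now <A|dirty|dirty>
4) do Left; now <A|dirty|dirty>
5) do Suck; now <A|clean|dirty>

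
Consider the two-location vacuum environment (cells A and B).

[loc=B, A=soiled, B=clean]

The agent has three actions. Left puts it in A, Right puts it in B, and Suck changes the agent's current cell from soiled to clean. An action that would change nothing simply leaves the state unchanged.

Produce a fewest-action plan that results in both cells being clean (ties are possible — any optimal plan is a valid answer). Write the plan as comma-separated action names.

Left, Suck

1) do Left; now in A — A soiled, B clean
2) do Suck; now in A — A clean, B clean
min 2: go A then Suck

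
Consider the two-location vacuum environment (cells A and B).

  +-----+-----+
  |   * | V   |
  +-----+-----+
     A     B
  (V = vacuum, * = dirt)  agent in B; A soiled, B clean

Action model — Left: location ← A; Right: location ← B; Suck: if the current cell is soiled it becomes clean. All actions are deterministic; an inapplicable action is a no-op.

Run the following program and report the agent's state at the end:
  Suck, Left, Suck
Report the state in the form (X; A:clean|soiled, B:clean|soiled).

(A; A:clean, B:clean)

t=1 Suck ⇒ (B; A:soiled, B:clean)
t=2 Left ⇒ (A; A:soiled, B:clean)
t=3 Suck ⇒ (A; A:clean, B:clean)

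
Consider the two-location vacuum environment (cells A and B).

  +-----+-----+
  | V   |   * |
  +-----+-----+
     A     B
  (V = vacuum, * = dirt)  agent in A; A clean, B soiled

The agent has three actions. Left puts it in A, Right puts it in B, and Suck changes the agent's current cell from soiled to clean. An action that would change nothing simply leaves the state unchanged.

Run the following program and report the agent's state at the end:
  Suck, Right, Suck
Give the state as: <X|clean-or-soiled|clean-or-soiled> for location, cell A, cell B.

step 1/3 (Suck): <A|clean|soiled>
step 2/3 (Right): <B|clean|soiled>
step 3/3 (Suck): <B|clean|clean>

<B|clean|clean>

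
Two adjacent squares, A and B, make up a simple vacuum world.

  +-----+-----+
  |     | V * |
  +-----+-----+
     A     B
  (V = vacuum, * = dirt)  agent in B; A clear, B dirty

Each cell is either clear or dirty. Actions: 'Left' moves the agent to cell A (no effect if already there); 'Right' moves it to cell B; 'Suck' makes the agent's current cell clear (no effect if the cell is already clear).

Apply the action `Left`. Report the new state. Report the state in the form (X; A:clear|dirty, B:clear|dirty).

start: (B; A:clear, B:dirty)
[1] after Left: (A; A:clear, B:dirty)

(A; A:clear, B:dirty)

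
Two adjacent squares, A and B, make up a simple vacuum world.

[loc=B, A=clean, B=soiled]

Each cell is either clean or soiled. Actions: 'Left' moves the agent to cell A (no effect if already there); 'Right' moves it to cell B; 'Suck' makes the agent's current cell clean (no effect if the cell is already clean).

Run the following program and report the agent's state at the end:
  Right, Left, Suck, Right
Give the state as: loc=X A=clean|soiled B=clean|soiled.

Right (#1): loc=B A=clean B=soiled
Left (#2): loc=A A=clean B=soiled
Suck (#3): loc=A A=clean B=soiled
Right (#4): loc=B A=clean B=soiled

loc=B A=clean B=soiled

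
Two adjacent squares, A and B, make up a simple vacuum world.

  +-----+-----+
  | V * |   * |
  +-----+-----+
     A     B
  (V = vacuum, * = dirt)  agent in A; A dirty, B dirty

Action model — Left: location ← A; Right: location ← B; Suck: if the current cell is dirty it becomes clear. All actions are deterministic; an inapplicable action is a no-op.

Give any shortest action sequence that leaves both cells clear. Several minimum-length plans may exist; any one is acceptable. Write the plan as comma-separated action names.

Suck, Right, Suck

1. Suck → (A; A:clear, B:dirty)
2. Right → (B; A:clear, B:dirty)
3. Suck → (B; A:clear, B:clear)
min 3: Suck A + move + Suck B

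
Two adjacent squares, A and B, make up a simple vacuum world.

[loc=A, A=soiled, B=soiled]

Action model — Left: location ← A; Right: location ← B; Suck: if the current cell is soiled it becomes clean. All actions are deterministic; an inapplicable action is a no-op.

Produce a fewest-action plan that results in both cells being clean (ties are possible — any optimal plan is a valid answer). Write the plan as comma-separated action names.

Suck, Right, Suck

t=1 Suck ⇒ in A — A clean, B soiled
t=2 Right ⇒ in B — A clean, B soiled
t=3 Suck ⇒ in B — A clean, B clean
min 3: Suck A + move + Suck B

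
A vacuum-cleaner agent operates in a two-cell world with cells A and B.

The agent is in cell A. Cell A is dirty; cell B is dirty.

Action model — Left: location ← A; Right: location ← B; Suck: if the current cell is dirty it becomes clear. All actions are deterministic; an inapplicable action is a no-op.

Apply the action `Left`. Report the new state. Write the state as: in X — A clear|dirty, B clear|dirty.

in A — A dirty, B dirty

start: in A — A dirty, B dirty
t=1 Left ⇒ in A — A dirty, B dirty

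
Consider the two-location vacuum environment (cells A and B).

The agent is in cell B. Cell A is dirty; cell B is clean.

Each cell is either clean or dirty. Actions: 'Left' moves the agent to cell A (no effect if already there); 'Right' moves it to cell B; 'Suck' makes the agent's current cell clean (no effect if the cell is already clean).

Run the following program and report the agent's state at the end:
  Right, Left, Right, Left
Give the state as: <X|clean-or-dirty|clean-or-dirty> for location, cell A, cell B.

<A|dirty|clean>

step 1/4 (Right): <B|dirty|clean>
step 2/4 (Left): <A|dirty|clean>
step 3/4 (Right): <B|dirty|clean>
step 4/4 (Left): <A|dirty|clean>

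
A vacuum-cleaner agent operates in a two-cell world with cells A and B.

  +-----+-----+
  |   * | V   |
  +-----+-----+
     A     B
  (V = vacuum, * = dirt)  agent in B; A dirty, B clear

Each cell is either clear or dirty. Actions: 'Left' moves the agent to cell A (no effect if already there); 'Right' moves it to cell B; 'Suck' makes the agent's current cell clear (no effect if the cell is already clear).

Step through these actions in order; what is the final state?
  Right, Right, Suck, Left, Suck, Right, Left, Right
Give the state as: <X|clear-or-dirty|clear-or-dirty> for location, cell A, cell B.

step 1/8 (Right): <B|dirty|clear>
step 2/8 (Right): <B|dirty|clear>
step 3/8 (Suck): <B|dirty|clear>
step 4/8 (Left): <A|dirty|clear>
step 5/8 (Suck): <A|clear|clear>
step 6/8 (Right): <B|clear|clear>
step 7/8 (Left): <A|clear|clear>
step 8/8 (Right): <B|clear|clear>

<B|clear|clear>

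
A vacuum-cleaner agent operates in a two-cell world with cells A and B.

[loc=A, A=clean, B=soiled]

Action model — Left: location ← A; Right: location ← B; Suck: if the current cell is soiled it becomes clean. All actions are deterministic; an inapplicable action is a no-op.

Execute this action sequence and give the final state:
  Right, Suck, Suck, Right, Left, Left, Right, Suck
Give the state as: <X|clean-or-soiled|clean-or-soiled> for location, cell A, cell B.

1. Right → <B|clean|soiled>
2. Suck → <B|clean|clean>
3. Suck → <B|clean|clean>
4. Right → <B|clean|clean>
5. Left → <A|clean|clean>
6. Left → <A|clean|clean>
7. Right → <B|clean|clean>
8. Suck → <B|clean|clean>

<B|clean|clean>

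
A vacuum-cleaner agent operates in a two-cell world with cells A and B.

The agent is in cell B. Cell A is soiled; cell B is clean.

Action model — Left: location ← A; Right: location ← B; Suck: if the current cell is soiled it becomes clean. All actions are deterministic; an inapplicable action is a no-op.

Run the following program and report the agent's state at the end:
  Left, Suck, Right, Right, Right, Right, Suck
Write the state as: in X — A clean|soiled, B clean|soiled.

1) do Left; now in A — A soiled, B clean
2) do Suck; now in A — A clean, B clean
3) do Right; now in B — A clean, B clean
4) do Right; now in B — A clean, B clean
5) do Right; now in B — A clean, B clean
6) do Right; now in B — A clean, B clean
7) do Suck; now in B — A clean, B clean

in B — A clean, B clean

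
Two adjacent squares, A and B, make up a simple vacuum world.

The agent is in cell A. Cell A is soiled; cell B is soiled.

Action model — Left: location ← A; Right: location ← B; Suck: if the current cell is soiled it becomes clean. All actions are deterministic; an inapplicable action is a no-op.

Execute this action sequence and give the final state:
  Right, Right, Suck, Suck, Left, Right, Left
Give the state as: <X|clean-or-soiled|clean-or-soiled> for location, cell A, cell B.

1) do Right; now <B|soiled|soiled>
2) do Right; now <B|soiled|soiled>
3) do Suck; now <B|soiled|clean>
4) do Suck; now <B|soiled|clean>
5) do Left; now <A|soiled|clean>
6) do Right; now <B|soiled|clean>
7) do Left; now <A|soiled|clean>

<A|soiled|clean>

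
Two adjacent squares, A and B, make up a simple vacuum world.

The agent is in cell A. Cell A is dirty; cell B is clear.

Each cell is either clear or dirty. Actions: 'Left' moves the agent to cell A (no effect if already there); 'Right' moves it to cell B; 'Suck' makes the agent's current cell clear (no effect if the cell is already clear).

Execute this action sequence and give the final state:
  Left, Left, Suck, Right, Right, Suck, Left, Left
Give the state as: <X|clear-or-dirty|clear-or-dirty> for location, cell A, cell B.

<A|clear|clear>

t=1 Left ⇒ <A|dirty|clear>
t=2 Left ⇒ <A|dirty|clear>
t=3 Suck ⇒ <A|clear|clear>
t=4 Right ⇒ <B|clear|clear>
t=5 Right ⇒ <B|clear|clear>
t=6 Suck ⇒ <B|clear|clear>
t=7 Left ⇒ <A|clear|clear>
t=8 Left ⇒ <A|clear|clear>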